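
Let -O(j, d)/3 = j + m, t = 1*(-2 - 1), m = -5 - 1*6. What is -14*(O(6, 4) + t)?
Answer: -168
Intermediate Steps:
m = -11 (m = -5 - 6 = -11)
t = -3 (t = 1*(-3) = -3)
O(j, d) = 33 - 3*j (O(j, d) = -3*(j - 11) = -3*(-11 + j) = 33 - 3*j)
-14*(O(6, 4) + t) = -14*((33 - 3*6) - 3) = -14*((33 - 18) - 3) = -14*(15 - 3) = -14*12 = -168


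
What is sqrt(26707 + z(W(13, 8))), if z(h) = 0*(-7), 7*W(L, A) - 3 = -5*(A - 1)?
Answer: sqrt(26707) ≈ 163.42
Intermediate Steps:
W(L, A) = 8/7 - 5*A/7 (W(L, A) = 3/7 + (-5*(A - 1))/7 = 3/7 + (-5*(-1 + A))/7 = 3/7 + (5 - 5*A)/7 = 3/7 + (5/7 - 5*A/7) = 8/7 - 5*A/7)
z(h) = 0
sqrt(26707 + z(W(13, 8))) = sqrt(26707 + 0) = sqrt(26707)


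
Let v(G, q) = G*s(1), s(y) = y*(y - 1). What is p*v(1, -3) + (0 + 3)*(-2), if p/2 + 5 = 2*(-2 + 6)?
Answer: -6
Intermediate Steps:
p = 6 (p = -10 + 2*(2*(-2 + 6)) = -10 + 2*(2*4) = -10 + 2*8 = -10 + 16 = 6)
s(y) = y*(-1 + y)
v(G, q) = 0 (v(G, q) = G*(1*(-1 + 1)) = G*(1*0) = G*0 = 0)
p*v(1, -3) + (0 + 3)*(-2) = 6*0 + (0 + 3)*(-2) = 0 + 3*(-2) = 0 - 6 = -6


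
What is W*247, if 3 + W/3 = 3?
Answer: 0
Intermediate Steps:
W = 0 (W = -9 + 3*3 = -9 + 9 = 0)
W*247 = 0*247 = 0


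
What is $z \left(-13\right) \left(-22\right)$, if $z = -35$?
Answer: $-10010$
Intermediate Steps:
$z \left(-13\right) \left(-22\right) = \left(-35\right) \left(-13\right) \left(-22\right) = 455 \left(-22\right) = -10010$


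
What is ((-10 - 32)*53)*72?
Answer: -160272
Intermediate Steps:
((-10 - 32)*53)*72 = -42*53*72 = -2226*72 = -160272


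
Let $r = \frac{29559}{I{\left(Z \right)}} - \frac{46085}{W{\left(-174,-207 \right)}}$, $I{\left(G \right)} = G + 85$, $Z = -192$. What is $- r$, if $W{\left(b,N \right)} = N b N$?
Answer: $\frac{220378873739}{797762682} \approx 276.25$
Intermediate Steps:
$I{\left(G \right)} = 85 + G$
$W{\left(b,N \right)} = b N^{2}$
$r = - \frac{220378873739}{797762682}$ ($r = \frac{29559}{85 - 192} - \frac{46085}{\left(-174\right) \left(-207\right)^{2}} = \frac{29559}{-107} - \frac{46085}{\left(-174\right) 42849} = 29559 \left(- \frac{1}{107}\right) - \frac{46085}{-7455726} = - \frac{29559}{107} - - \frac{46085}{7455726} = - \frac{29559}{107} + \frac{46085}{7455726} = - \frac{220378873739}{797762682} \approx -276.25$)
$- r = \left(-1\right) \left(- \frac{220378873739}{797762682}\right) = \frac{220378873739}{797762682}$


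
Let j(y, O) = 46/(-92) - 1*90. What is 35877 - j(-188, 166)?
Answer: 71935/2 ≈ 35968.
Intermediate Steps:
j(y, O) = -181/2 (j(y, O) = 46*(-1/92) - 90 = -½ - 90 = -181/2)
35877 - j(-188, 166) = 35877 - 1*(-181/2) = 35877 + 181/2 = 71935/2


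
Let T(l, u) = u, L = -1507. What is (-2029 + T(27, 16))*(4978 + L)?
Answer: -6987123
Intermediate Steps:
(-2029 + T(27, 16))*(4978 + L) = (-2029 + 16)*(4978 - 1507) = -2013*3471 = -6987123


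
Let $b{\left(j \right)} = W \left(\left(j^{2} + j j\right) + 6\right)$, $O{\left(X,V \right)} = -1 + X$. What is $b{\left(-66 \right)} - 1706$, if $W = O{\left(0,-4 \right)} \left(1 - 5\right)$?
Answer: $33166$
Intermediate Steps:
$W = 4$ ($W = \left(-1 + 0\right) \left(1 - 5\right) = \left(-1\right) \left(-4\right) = 4$)
$b{\left(j \right)} = 24 + 8 j^{2}$ ($b{\left(j \right)} = 4 \left(\left(j^{2} + j j\right) + 6\right) = 4 \left(\left(j^{2} + j^{2}\right) + 6\right) = 4 \left(2 j^{2} + 6\right) = 4 \left(6 + 2 j^{2}\right) = 24 + 8 j^{2}$)
$b{\left(-66 \right)} - 1706 = \left(24 + 8 \left(-66\right)^{2}\right) - 1706 = \left(24 + 8 \cdot 4356\right) - 1706 = \left(24 + 34848\right) - 1706 = 34872 - 1706 = 33166$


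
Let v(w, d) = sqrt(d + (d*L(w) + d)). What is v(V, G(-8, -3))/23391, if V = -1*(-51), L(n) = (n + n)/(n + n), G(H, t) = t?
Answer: I/7797 ≈ 0.00012825*I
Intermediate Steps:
L(n) = 1 (L(n) = (2*n)/((2*n)) = (2*n)*(1/(2*n)) = 1)
V = 51
v(w, d) = sqrt(3)*sqrt(d) (v(w, d) = sqrt(d + (d*1 + d)) = sqrt(d + (d + d)) = sqrt(d + 2*d) = sqrt(3*d) = sqrt(3)*sqrt(d))
v(V, G(-8, -3))/23391 = (sqrt(3)*sqrt(-3))/23391 = (sqrt(3)*(I*sqrt(3)))*(1/23391) = (3*I)*(1/23391) = I/7797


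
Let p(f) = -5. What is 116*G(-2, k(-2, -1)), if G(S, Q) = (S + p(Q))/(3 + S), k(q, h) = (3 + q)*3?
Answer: -812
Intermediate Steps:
k(q, h) = 9 + 3*q
G(S, Q) = (-5 + S)/(3 + S) (G(S, Q) = (S - 5)/(3 + S) = (-5 + S)/(3 + S))
116*G(-2, k(-2, -1)) = 116*((-5 - 2)/(3 - 2)) = 116*(-7/1) = 116*(1*(-7)) = 116*(-7) = -812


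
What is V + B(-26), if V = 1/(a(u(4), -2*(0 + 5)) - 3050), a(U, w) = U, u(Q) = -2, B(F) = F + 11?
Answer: -45781/3052 ≈ -15.000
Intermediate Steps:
B(F) = 11 + F
V = -1/3052 (V = 1/(-2 - 3050) = 1/(-3052) = -1/3052 ≈ -0.00032765)
V + B(-26) = -1/3052 + (11 - 26) = -1/3052 - 15 = -45781/3052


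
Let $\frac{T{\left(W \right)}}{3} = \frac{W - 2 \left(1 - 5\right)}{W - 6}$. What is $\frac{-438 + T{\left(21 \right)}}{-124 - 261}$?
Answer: $\frac{2161}{1925} \approx 1.1226$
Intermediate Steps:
$T{\left(W \right)} = \frac{3 \left(8 + W\right)}{-6 + W}$ ($T{\left(W \right)} = 3 \frac{W - 2 \left(1 - 5\right)}{W - 6} = 3 \frac{W - -8}{-6 + W} = 3 \frac{W + 8}{-6 + W} = 3 \frac{8 + W}{-6 + W} = \frac{3 \left(8 + W\right)}{-6 + W}$)
$\frac{-438 + T{\left(21 \right)}}{-124 - 261} = \frac{-438 + \frac{3 \left(8 + 21\right)}{-6 + 21}}{-124 - 261} = \frac{-438 + 3 \cdot \frac{1}{15} \cdot 29}{-385} = \left(-438 + 3 \cdot \frac{1}{15} \cdot 29\right) \left(- \frac{1}{385}\right) = \left(-438 + \frac{29}{5}\right) \left(- \frac{1}{385}\right) = \left(- \frac{2161}{5}\right) \left(- \frac{1}{385}\right) = \frac{2161}{1925}$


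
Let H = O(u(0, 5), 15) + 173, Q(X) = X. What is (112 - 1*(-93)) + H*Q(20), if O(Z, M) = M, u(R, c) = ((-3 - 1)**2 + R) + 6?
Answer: 3965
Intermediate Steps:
u(R, c) = 22 + R (u(R, c) = ((-4)**2 + R) + 6 = (16 + R) + 6 = 22 + R)
H = 188 (H = 15 + 173 = 188)
(112 - 1*(-93)) + H*Q(20) = (112 - 1*(-93)) + 188*20 = (112 + 93) + 3760 = 205 + 3760 = 3965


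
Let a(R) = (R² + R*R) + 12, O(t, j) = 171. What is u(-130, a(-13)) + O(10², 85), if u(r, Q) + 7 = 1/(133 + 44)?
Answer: 29029/177 ≈ 164.01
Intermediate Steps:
a(R) = 12 + 2*R² (a(R) = (R² + R²) + 12 = 2*R² + 12 = 12 + 2*R²)
u(r, Q) = -1238/177 (u(r, Q) = -7 + 1/(133 + 44) = -7 + 1/177 = -1238/177)
u(-130, a(-13)) + O(10², 85) = -1238/177 + 171 = 29029/177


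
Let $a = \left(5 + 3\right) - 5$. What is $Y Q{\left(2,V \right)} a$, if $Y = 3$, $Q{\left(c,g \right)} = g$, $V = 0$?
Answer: $0$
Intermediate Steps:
$a = 3$ ($a = 8 - 5 = 3$)
$Y Q{\left(2,V \right)} a = 3 \cdot 0 \cdot 3 = 0 \cdot 3 = 0$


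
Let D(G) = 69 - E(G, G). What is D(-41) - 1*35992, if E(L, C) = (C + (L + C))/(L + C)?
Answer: -71849/2 ≈ -35925.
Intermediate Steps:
E(L, C) = (L + 2*C)/(C + L) (E(L, C) = (C + (C + L))/(C + L) = (L + 2*C)/(C + L))
D(G) = 135/2 (D(G) = 69 - (G + 2*G)/(G + G) = 69 - 3*G/(2*G) = 69 - 1/(2*G)*3*G = 69 - 1*3/2 = 69 - 3/2 = 135/2)
D(-41) - 1*35992 = 135/2 - 1*35992 = 135/2 - 35992 = -71849/2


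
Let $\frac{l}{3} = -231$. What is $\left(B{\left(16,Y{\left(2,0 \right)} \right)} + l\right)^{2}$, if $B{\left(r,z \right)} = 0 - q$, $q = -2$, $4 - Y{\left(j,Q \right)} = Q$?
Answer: $477481$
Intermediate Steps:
$l = -693$ ($l = 3 \left(-231\right) = -693$)
$Y{\left(j,Q \right)} = 4 - Q$
$B{\left(r,z \right)} = 2$ ($B{\left(r,z \right)} = 0 - -2 = 0 + 2 = 2$)
$\left(B{\left(16,Y{\left(2,0 \right)} \right)} + l\right)^{2} = \left(2 - 693\right)^{2} = \left(-691\right)^{2} = 477481$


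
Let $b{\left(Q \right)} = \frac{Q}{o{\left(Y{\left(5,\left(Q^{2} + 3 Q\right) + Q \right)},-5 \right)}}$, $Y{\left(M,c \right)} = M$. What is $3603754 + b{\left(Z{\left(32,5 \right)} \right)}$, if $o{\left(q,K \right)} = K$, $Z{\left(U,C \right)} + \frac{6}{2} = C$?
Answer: $\frac{18018768}{5} \approx 3.6038 \cdot 10^{6}$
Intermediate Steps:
$Z{\left(U,C \right)} = -3 + C$
$b{\left(Q \right)} = - \frac{Q}{5}$ ($b{\left(Q \right)} = \frac{Q}{-5} = Q \left(- \frac{1}{5}\right) = - \frac{Q}{5}$)
$3603754 + b{\left(Z{\left(32,5 \right)} \right)} = 3603754 - \frac{-3 + 5}{5} = 3603754 - \frac{2}{5} = \frac{18018768}{5}$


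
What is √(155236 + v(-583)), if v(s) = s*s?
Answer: 5*√19805 ≈ 703.65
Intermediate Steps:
v(s) = s²
√(155236 + v(-583)) = √(155236 + (-583)²) = √(155236 + 339889) = √495125 = 5*√19805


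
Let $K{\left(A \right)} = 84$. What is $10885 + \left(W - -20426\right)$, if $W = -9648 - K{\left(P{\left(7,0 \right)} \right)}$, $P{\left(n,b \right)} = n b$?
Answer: $21579$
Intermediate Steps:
$P{\left(n,b \right)} = b n$
$W = -9732$ ($W = -9648 - 84 = -9732$)
$10885 + \left(W - -20426\right) = 10885 - -10694 = 10885 + \left(-9732 + 20426\right) = 10885 + 10694 = 21579$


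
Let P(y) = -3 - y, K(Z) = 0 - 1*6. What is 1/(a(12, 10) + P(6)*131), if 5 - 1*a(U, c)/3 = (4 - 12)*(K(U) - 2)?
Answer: -1/1356 ≈ -0.00073746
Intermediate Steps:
K(Z) = -6 (K(Z) = 0 - 6 = -6)
a(U, c) = -177 (a(U, c) = 15 - 3*(4 - 12)*(-6 - 2) = 15 - (-24)*(-8) = 15 - 3*64 = 15 - 192 = -177)
1/(a(12, 10) + P(6)*131) = 1/(-177 + (-3 - 1*6)*131) = 1/(-177 + (-3 - 6)*131) = 1/(-177 - 9*131) = 1/(-177 - 1179) = 1/(-1356) = -1/1356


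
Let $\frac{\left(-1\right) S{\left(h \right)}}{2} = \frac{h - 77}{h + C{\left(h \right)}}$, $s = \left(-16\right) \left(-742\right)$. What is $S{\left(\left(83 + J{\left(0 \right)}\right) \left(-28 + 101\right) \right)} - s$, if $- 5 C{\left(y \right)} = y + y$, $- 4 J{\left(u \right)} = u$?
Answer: $- \frac{71952388}{6059} \approx -11875.0$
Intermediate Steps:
$J{\left(u \right)} = - \frac{u}{4}$
$C{\left(y \right)} = - \frac{2 y}{5}$ ($C{\left(y \right)} = - \frac{y + y}{5} = - \frac{2 y}{5}$)
$s = 11872$
$S{\left(h \right)} = - \frac{10 \left(-77 + h\right)}{3 h}$ ($S{\left(h \right)} = - 2 \frac{h - 77}{h - \frac{2 h}{5}} = - 2 \frac{-77 + h}{\frac{3}{5} h} = - 2 \left(-77 + h\right) \frac{5}{3 h} = - 2 \frac{5 \left(-77 + h\right)}{3 h} = - \frac{10 \left(-77 + h\right)}{3 h}$)
$S{\left(\left(83 + J{\left(0 \right)}\right) \left(-28 + 101\right) \right)} - s = \frac{10 \left(77 - \left(83 - 0\right) \left(-28 + 101\right)\right)}{3 \left(83 - 0\right) \left(-28 + 101\right)} - 11872 = \frac{10 \left(77 - \left(83 + 0\right) 73\right)}{3 \left(83 + 0\right) 73} - 11872 = \frac{10 \left(77 - 83 \cdot 73\right)}{3 \cdot 83 \cdot 73} - 11872 = \frac{10 \left(77 - 6059\right)}{3 \cdot 6059} - 11872 = \frac{10}{3} \cdot \frac{1}{6059} \left(77 - 6059\right) - 11872 = \frac{10}{3} \cdot \frac{1}{6059} \left(-5982\right) - 11872 = - \frac{19940}{6059} - 11872 = - \frac{71952388}{6059}$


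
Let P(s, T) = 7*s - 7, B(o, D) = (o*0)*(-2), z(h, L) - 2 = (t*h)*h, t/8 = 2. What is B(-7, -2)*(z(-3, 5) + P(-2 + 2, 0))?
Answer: 0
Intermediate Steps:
t = 16 (t = 8*2 = 16)
z(h, L) = 2 + 16*h² (z(h, L) = 2 + (16*h)*h = 2 + 16*h²)
B(o, D) = 0 (B(o, D) = 0*(-2) = 0)
P(s, T) = -7 + 7*s
B(-7, -2)*(z(-3, 5) + P(-2 + 2, 0)) = 0*((2 + 16*(-3)²) + (-7 + 7*(-2 + 2))) = 0*((2 + 16*9) + (-7 + 7*0)) = 0*((2 + 144) + (-7 + 0)) = 0*(146 - 7) = 0*139 = 0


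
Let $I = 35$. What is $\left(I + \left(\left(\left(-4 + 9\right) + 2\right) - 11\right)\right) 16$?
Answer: $496$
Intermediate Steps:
$\left(I + \left(\left(\left(-4 + 9\right) + 2\right) - 11\right)\right) 16 = \left(35 + \left(\left(\left(-4 + 9\right) + 2\right) - 11\right)\right) 16 = \left(35 + \left(\left(5 + 2\right) - 11\right)\right) 16 = \left(35 + \left(7 - 11\right)\right) 16 = \left(35 - 4\right) 16 = 31 \cdot 16 = 496$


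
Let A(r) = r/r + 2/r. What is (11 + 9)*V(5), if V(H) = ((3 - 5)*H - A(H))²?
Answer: 12996/5 ≈ 2599.2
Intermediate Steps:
A(r) = 1 + 2/r
V(H) = (-2*H - (2 + H)/H)² (V(H) = ((3 - 5)*H - (2 + H)/H)² = (-2*H - (2 + H)/H)²)
(11 + 9)*V(5) = (11 + 9)*((2 + 5 + 2*5²)²/5²) = 20*((2 + 5 + 2*25)²/25) = 20*((2 + 5 + 50)²/25) = 20*((1/25)*57²) = 20*((1/25)*3249) = 20*(3249/25) = 12996/5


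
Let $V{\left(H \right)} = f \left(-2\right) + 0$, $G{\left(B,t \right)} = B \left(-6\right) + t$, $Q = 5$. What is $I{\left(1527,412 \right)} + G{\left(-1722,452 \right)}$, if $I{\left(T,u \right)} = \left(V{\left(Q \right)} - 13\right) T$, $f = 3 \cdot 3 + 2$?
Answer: $-42661$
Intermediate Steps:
$G{\left(B,t \right)} = t - 6 B$ ($G{\left(B,t \right)} = - 6 B + t = t - 6 B$)
$f = 11$ ($f = 9 + 2 = 11$)
$V{\left(H \right)} = -22$ ($V{\left(H \right)} = 11 \left(-2\right) + 0 = -22 + 0 = -22$)
$I{\left(T,u \right)} = - 35 T$ ($I{\left(T,u \right)} = \left(-22 - 13\right) T = - 35 T$)
$I{\left(1527,412 \right)} + G{\left(-1722,452 \right)} = \left(-35\right) 1527 + \left(452 - -10332\right) = -53445 + \left(452 + 10332\right) = -53445 + 10784 = -42661$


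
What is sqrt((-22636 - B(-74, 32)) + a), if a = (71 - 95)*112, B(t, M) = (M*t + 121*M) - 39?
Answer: I*sqrt(26789) ≈ 163.67*I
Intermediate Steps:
B(t, M) = -39 + 121*M + M*t (B(t, M) = (121*M + M*t) - 39 = -39 + 121*M + M*t)
a = -2688 (a = -24*112 = -2688)
sqrt((-22636 - B(-74, 32)) + a) = sqrt((-22636 - (-39 + 121*32 + 32*(-74))) - 2688) = sqrt((-22636 - (-39 + 3872 - 2368)) - 2688) = sqrt((-22636 - 1*1465) - 2688) = sqrt((-22636 - 1465) - 2688) = sqrt(-24101 - 2688) = sqrt(-26789) = I*sqrt(26789)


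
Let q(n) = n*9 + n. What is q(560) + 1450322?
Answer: 1455922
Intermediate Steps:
q(n) = 10*n (q(n) = 9*n + n = 10*n)
q(560) + 1450322 = 10*560 + 1450322 = 5600 + 1450322 = 1455922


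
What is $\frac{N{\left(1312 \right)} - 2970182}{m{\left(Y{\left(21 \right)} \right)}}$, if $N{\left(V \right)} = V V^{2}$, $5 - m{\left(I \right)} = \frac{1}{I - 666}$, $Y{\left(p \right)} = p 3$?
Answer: $\frac{680013093519}{1508} \approx 4.5094 \cdot 10^{8}$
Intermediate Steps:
$Y{\left(p \right)} = 3 p$
$m{\left(I \right)} = 5 - \frac{1}{-666 + I}$ ($m{\left(I \right)} = 5 - \frac{1}{I - 666} = 5 - \frac{1}{-666 + I}$)
$N{\left(V \right)} = V^{3}$
$\frac{N{\left(1312 \right)} - 2970182}{m{\left(Y{\left(21 \right)} \right)}} = \frac{1312^{3} - 2970182}{\frac{1}{-666 + 3 \cdot 21} \left(-3331 + 5 \cdot 3 \cdot 21\right)} = \frac{2258403328 - 2970182}{\frac{1}{-666 + 63} \left(-3331 + 5 \cdot 63\right)} = \frac{2255433146}{\frac{1}{-603} \left(-3331 + 315\right)} = \frac{2255433146}{\left(- \frac{1}{603}\right) \left(-3016\right)} = \frac{2255433146}{\frac{3016}{603}} = 2255433146 \cdot \frac{603}{3016} = \frac{680013093519}{1508}$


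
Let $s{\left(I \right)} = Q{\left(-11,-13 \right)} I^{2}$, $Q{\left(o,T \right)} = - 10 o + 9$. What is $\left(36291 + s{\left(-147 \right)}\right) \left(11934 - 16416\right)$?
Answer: $-11687989284$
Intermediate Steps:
$Q{\left(o,T \right)} = 9 - 10 o$
$s{\left(I \right)} = 119 I^{2}$ ($s{\left(I \right)} = \left(9 - -110\right) I^{2} = \left(9 + 110\right) I^{2} = 119 I^{2}$)
$\left(36291 + s{\left(-147 \right)}\right) \left(11934 - 16416\right) = \left(36291 + 119 \left(-147\right)^{2}\right) \left(11934 - 16416\right) = \left(36291 + 119 \cdot 21609\right) \left(-4482\right) = \left(36291 + 2571471\right) \left(-4482\right) = 2607762 \left(-4482\right) = -11687989284$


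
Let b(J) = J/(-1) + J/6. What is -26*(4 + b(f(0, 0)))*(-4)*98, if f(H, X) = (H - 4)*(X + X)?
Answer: 40768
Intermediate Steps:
f(H, X) = 2*X*(-4 + H) (f(H, X) = (-4 + H)*(2*X) = 2*X*(-4 + H))
b(J) = -5*J/6 (b(J) = J*(-1) + J*(1/6) = -J + J/6 = -5*J/6)
-26*(4 + b(f(0, 0)))*(-4)*98 = -26*(4 - 5*0*(-4 + 0)/3)*(-4)*98 = -26*(4 - 5*0*(-4)/3)*(-4)*98 = -26*(4 - 5/6*0)*(-4)*98 = -26*(4 + 0)*(-4)*98 = -104*(-4)*98 = -26*(-16)*98 = 416*98 = 40768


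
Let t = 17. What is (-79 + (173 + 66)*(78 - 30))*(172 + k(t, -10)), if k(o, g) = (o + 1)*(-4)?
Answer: 1139300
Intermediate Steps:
k(o, g) = -4 - 4*o (k(o, g) = (1 + o)*(-4) = -4 - 4*o)
(-79 + (173 + 66)*(78 - 30))*(172 + k(t, -10)) = (-79 + (173 + 66)*(78 - 30))*(172 + (-4 - 4*17)) = (-79 + 239*48)*(172 + (-4 - 68)) = (-79 + 11472)*(172 - 72) = 11393*100 = 1139300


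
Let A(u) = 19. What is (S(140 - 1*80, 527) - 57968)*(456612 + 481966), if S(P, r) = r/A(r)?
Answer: -1033247669970/19 ≈ -5.4381e+10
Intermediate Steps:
S(P, r) = r/19
(S(140 - 1*80, 527) - 57968)*(456612 + 481966) = ((1/19)*527 - 57968)*(456612 + 481966) = (527/19 - 57968)*938578 = -1100865/19*938578 = -1033247669970/19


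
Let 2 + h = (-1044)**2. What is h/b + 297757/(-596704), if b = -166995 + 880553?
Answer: 218950544065/212891456416 ≈ 1.0285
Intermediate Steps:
b = 713558
h = 1089934 (h = -2 + (-1044)**2 = -2 + 1089936 = 1089934)
h/b + 297757/(-596704) = 1089934/713558 + 297757/(-596704) = 1089934*(1/713558) + 297757*(-1/596704) = 544967/356779 - 297757/596704 = 218950544065/212891456416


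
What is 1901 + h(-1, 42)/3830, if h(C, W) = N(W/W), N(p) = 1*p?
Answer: 7280831/3830 ≈ 1901.0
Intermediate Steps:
N(p) = p
h(C, W) = 1 (h(C, W) = W/W = 1)
1901 + h(-1, 42)/3830 = 1901 + 1/3830 = 7280831/3830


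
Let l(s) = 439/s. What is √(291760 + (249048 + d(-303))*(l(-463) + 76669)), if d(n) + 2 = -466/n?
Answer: 56*√13314718597006767/46763 ≈ 1.3818e+5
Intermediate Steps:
d(n) = -2 - 466/n
√(291760 + (249048 + d(-303))*(l(-463) + 76669)) = √(291760 + (249048 + (-2 - 466/(-303)))*(439/(-463) + 76669)) = √(291760 + (249048 + (-2 - 466*(-1/303)))*(439*(-1/463) + 76669)) = √(291760 + (249048 + (-2 + 466/303))*(-439/463 + 76669)) = √(291760 + (249048 - 140/303)*(35497308/463)) = √(291760 + (75461404/303)*(35497308/463)) = √(291760 + 892892233300144/46763) = √(892905876873024/46763) = 56*√13314718597006767/46763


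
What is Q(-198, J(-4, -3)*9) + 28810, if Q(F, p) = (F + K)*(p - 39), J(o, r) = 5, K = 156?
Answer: 28558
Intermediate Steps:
Q(F, p) = (-39 + p)*(156 + F) (Q(F, p) = (F + 156)*(p - 39) = (156 + F)*(-39 + p) = (-39 + p)*(156 + F))
Q(-198, J(-4, -3)*9) + 28810 = (-6084 - 39*(-198) + 156*(5*9) - 990*9) + 28810 = (-6084 + 7722 + 156*45 - 198*45) + 28810 = (-6084 + 7722 + 7020 - 8910) + 28810 = -252 + 28810 = 28558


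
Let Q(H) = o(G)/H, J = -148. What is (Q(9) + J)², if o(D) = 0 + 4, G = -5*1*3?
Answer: 1763584/81 ≈ 21773.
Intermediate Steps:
G = -15 (G = -5*3 = -15)
o(D) = 4
Q(H) = 4/H
(Q(9) + J)² = (4/9 - 148)² = (-1328/9)² = 1763584/81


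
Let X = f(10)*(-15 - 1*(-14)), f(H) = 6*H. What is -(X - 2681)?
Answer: 2741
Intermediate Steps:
X = -60 (X = (6*10)*(-15 - 1*(-14)) = 60*(-15 + 14) = 60*(-1) = -60)
-(X - 2681) = -(-60 - 2681) = -1*(-2741) = 2741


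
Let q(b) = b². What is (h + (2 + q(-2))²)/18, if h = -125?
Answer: -89/18 ≈ -4.9444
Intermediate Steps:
(h + (2 + q(-2))²)/18 = (-125 + (2 + (-2)²)²)/18 = (-125 + (2 + 4)²)/18 = (-125 + 6²)/18 = (-125 + 36)/18 = (1/18)*(-89) = -89/18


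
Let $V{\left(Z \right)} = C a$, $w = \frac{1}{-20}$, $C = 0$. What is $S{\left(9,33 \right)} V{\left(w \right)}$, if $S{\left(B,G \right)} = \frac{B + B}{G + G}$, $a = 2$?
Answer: $0$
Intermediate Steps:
$S{\left(B,G \right)} = \frac{B}{G}$ ($S{\left(B,G \right)} = \frac{2 B}{2 G} = 2 B \frac{1}{2 G} = \frac{B}{G}$)
$w = - \frac{1}{20} \approx -0.05$
$V{\left(Z \right)} = 0$ ($V{\left(Z \right)} = 0 \cdot 2 = 0$)
$S{\left(9,33 \right)} V{\left(w \right)} = \frac{9}{33} \cdot 0 = 9 \cdot \frac{1}{33} \cdot 0 = \frac{3}{11} \cdot 0 = 0$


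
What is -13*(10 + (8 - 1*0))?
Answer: -234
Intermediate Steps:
-13*(10 + (8 - 1*0)) = -13*(10 + (8 + 0)) = -13*(10 + 8) = -13*18 = -234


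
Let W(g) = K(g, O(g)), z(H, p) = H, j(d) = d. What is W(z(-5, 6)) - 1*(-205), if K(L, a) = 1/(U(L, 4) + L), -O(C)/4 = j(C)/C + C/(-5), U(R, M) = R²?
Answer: 4101/20 ≈ 205.05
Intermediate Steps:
O(C) = -4 + 4*C/5 (O(C) = -4*(C/C + C/(-5)) = -4*(1 + C*(-⅕)) = -4*(1 - C/5) = -4 + 4*C/5)
K(L, a) = 1/(L + L²) (K(L, a) = 1/(L² + L) = 1/(L + L²))
W(g) = 1/(g*(1 + g))
W(z(-5, 6)) - 1*(-205) = 1/((-5)*(1 - 5)) - 1*(-205) = -⅕/(-4) + 205 = -⅕*(-¼) + 205 = 1/20 + 205 = 4101/20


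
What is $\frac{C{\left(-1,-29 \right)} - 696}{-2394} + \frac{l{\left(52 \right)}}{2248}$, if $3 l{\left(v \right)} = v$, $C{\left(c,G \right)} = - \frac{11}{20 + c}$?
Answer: $\frac{1908794}{6390783} \approx 0.29868$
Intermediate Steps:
$l{\left(v \right)} = \frac{v}{3}$
$\frac{C{\left(-1,-29 \right)} - 696}{-2394} + \frac{l{\left(52 \right)}}{2248} = \frac{- \frac{11}{20 - 1} - 696}{-2394} + \frac{\frac{1}{3} \cdot 52}{2248} = \left(- \frac{11}{19} - 696\right) \left(- \frac{1}{2394}\right) + \frac{52}{3} \cdot \frac{1}{2248} = \left(\left(-11\right) \frac{1}{19} - 696\right) \left(- \frac{1}{2394}\right) + \frac{13}{1686} = \left(- \frac{11}{19} - 696\right) \left(- \frac{1}{2394}\right) + \frac{13}{1686} = \left(- \frac{13235}{19}\right) \left(- \frac{1}{2394}\right) + \frac{13}{1686} = \frac{13235}{45486} + \frac{13}{1686} = \frac{1908794}{6390783}$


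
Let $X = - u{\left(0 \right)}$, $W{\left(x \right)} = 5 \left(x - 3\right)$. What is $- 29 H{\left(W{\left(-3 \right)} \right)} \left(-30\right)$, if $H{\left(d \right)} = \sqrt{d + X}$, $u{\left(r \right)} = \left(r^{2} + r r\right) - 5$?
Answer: $4350 i \approx 4350.0 i$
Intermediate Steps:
$u{\left(r \right)} = -5 + 2 r^{2}$ ($u{\left(r \right)} = \left(r^{2} + r^{2}\right) - 5 = 2 r^{2} - 5 = -5 + 2 r^{2}$)
$W{\left(x \right)} = -15 + 5 x$ ($W{\left(x \right)} = 5 \left(-3 + x\right) = -15 + 5 x$)
$X = 5$ ($X = - (-5 + 2 \cdot 0^{2}) = - (-5 + 2 \cdot 0) = - (-5 + 0) = \left(-1\right) \left(-5\right) = 5$)
$H{\left(d \right)} = \sqrt{5 + d}$ ($H{\left(d \right)} = \sqrt{d + 5} = \sqrt{5 + d}$)
$- 29 H{\left(W{\left(-3 \right)} \right)} \left(-30\right) = - 29 \sqrt{5 + \left(-15 + 5 \left(-3\right)\right)} \left(-30\right) = - 29 \sqrt{5 - 30} \left(-30\right) = - 29 \sqrt{-25} \left(-30\right) = - 29 \cdot 5 i \left(-30\right) = - 145 i \left(-30\right) = 4350 i$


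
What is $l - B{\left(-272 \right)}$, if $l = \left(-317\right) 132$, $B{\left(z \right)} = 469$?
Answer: $-42313$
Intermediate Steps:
$l = -41844$
$l - B{\left(-272 \right)} = -41844 - 469 = -42313$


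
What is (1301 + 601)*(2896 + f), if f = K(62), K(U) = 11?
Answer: 5529114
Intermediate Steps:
f = 11
(1301 + 601)*(2896 + f) = (1301 + 601)*(2896 + 11) = 1902*2907 = 5529114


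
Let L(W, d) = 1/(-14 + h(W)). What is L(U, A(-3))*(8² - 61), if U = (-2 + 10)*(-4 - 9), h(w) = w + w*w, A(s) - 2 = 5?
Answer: 1/3566 ≈ 0.00028043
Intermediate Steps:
A(s) = 7 (A(s) = 2 + 5 = 7)
h(w) = w + w²
U = -104 (U = 8*(-13) = -104)
L(W, d) = 1/(-14 + W*(1 + W))
L(U, A(-3))*(8² - 61) = (8² - 61)/(-14 - 104*(1 - 104)) = (64 - 61)/(-14 - 104*(-103)) = 3/(-14 + 10712) = 3/10698 = (1/10698)*3 = 1/3566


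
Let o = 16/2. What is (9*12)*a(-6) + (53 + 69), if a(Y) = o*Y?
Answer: -5062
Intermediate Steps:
o = 8 (o = 16*(1/2) = 8)
a(Y) = 8*Y
(9*12)*a(-6) + (53 + 69) = (9*12)*(8*(-6)) + (53 + 69) = 108*(-48) + 122 = -5184 + 122 = -5062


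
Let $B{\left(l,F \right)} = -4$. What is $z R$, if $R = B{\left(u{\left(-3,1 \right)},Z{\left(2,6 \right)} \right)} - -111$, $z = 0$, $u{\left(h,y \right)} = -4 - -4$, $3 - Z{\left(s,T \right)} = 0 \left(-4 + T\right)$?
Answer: $0$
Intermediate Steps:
$Z{\left(s,T \right)} = 3$ ($Z{\left(s,T \right)} = 3 - 0 \left(-4 + T\right) = 3 - 0 = 3 + 0 = 3$)
$u{\left(h,y \right)} = 0$ ($u{\left(h,y \right)} = -4 + 4 = 0$)
$R = 107$ ($R = -4 - -111 = -4 + 111 = 107$)
$z R = 0 \cdot 107 = 0$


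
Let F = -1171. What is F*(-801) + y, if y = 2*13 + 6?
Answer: 938003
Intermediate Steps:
y = 32 (y = 26 + 6 = 32)
F*(-801) + y = -1171*(-801) + 32 = 937971 + 32 = 938003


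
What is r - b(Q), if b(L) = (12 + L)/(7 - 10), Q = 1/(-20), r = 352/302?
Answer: 46649/9060 ≈ 5.1489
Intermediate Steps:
r = 176/151 (r = 352*(1/302) = 176/151 ≈ 1.1656)
Q = -1/20 ≈ -0.050000
b(L) = -4 - L/3 (b(L) = (12 + L)/(-3) = (12 + L)*(-⅓) = -4 - L/3)
r - b(Q) = 176/151 - (-4 - ⅓*(-1/20)) = 176/151 - (-4 + 1/60) = 176/151 - 1*(-239/60) = 176/151 + 239/60 = 46649/9060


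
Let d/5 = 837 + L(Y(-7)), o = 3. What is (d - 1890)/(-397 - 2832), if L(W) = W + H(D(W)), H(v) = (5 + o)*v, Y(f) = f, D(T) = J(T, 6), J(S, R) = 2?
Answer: -2340/3229 ≈ -0.72468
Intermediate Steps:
D(T) = 2
H(v) = 8*v (H(v) = (5 + 3)*v = 8*v)
L(W) = 16 + W (L(W) = W + 8*2 = W + 16 = 16 + W)
d = 4230 (d = 5*(837 + (16 - 7)) = 5*(837 + 9) = 5*846 = 4230)
(d - 1890)/(-397 - 2832) = (4230 - 1890)/(-397 - 2832) = 2340/(-3229) = 2340*(-1/3229) = -2340/3229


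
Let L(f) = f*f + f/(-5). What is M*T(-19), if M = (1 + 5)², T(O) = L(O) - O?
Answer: 69084/5 ≈ 13817.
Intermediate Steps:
L(f) = f² - f/5 (L(f) = f² + f*(-⅕) = f² - f/5)
T(O) = -O + O*(-⅕ + O) (T(O) = O*(-⅕ + O) - O = -O + O*(-⅕ + O))
M = 36 (M = 6² = 36)
M*T(-19) = 36*((⅕)*(-19)*(-6 + 5*(-19))) = 36*((⅕)*(-19)*(-6 - 95)) = 36*((⅕)*(-19)*(-101)) = 36*(1919/5) = 69084/5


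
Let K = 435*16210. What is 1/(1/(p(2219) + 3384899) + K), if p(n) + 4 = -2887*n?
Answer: 3021358/21304652733299 ≈ 1.4182e-7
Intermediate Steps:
p(n) = -4 - 2887*n
K = 7051350
1/(1/(p(2219) + 3384899) + K) = 1/(1/((-4 - 2887*2219) + 3384899) + 7051350) = 1/(1/((-4 - 6406253) + 3384899) + 7051350) = 1/(1/(-6406257 + 3384899) + 7051350) = 1/(1/(-3021358) + 7051350) = 1/(-1/3021358 + 7051350) = 1/(21304652733299/3021358) = 3021358/21304652733299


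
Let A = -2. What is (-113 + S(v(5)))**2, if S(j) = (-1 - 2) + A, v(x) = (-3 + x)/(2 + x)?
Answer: 13924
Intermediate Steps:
v(x) = (-3 + x)/(2 + x)
S(j) = -5 (S(j) = (-1 - 2) - 2 = -3 - 2 = -5)
(-113 + S(v(5)))**2 = (-113 - 5)**2 = (-118)**2 = 13924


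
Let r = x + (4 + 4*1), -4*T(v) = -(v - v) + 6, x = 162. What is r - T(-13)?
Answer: 343/2 ≈ 171.50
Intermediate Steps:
T(v) = -3/2 (T(v) = -(-(v - v) + 6)/4 = -(-1*0 + 6)/4 = -(0 + 6)/4 = -1/4*6 = -3/2)
r = 170 (r = 162 + (4 + 4*1) = 162 + (4 + 4) = 162 + 8 = 170)
r - T(-13) = 170 - 1*(-3/2) = 170 + 3/2 = 343/2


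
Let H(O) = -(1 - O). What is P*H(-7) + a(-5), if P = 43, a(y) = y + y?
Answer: -354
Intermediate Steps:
a(y) = 2*y
H(O) = -1 + O
P*H(-7) + a(-5) = 43*(-1 - 7) + 2*(-5) = 43*(-8) - 10 = -344 - 10 = -354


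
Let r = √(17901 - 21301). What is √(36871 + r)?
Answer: √(36871 + 10*I*√34) ≈ 192.02 + 0.152*I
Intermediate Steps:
r = 10*I*√34 (r = √(-3400) = 10*I*√34 ≈ 58.31*I)
√(36871 + r) = √(36871 + 10*I*√34)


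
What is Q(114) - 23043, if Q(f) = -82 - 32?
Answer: -23157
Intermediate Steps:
Q(f) = -114
Q(114) - 23043 = -114 - 23043 = -23157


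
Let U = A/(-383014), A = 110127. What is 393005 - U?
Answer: 150526527197/383014 ≈ 3.9301e+5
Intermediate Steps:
U = -110127/383014 (U = 110127/(-383014) = 110127*(-1/383014) = -110127/383014 ≈ -0.28753)
393005 - U = 393005 - 1*(-110127/383014) = 393005 + 110127/383014 = 150526527197/383014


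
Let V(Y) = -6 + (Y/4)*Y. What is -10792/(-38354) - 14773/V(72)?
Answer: -276340981/24738330 ≈ -11.171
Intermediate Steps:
V(Y) = -6 + Y²/4 (V(Y) = -6 + (Y*(¼))*Y = -6 + (Y/4)*Y = -6 + Y²/4)
-10792/(-38354) - 14773/V(72) = -10792/(-38354) - 14773/(-6 + (¼)*72²) = -10792*(-1/38354) - 14773/(-6 + (¼)*5184) = 5396/19177 - 14773/(-6 + 1296) = 5396/19177 - 14773/1290 = -276340981/24738330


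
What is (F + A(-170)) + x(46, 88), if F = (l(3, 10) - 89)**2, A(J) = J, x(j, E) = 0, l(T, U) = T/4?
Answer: 121889/16 ≈ 7618.1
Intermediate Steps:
l(T, U) = T/4 (l(T, U) = T*(1/4) = T/4)
F = 124609/16 (F = ((1/4)*3 - 89)**2 = (3/4 - 89)**2 = (-353/4)**2 = 124609/16 ≈ 7788.1)
(F + A(-170)) + x(46, 88) = (124609/16 - 170) + 0 = 121889/16 + 0 = 121889/16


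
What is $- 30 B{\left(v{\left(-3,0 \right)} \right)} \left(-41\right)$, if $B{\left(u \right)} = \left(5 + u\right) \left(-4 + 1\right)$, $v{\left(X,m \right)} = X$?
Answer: $-7380$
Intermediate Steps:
$B{\left(u \right)} = -15 - 3 u$ ($B{\left(u \right)} = \left(5 + u\right) \left(-3\right) = -15 - 3 u$)
$- 30 B{\left(v{\left(-3,0 \right)} \right)} \left(-41\right) = - 30 \left(-15 - -9\right) \left(-41\right) = - 30 \left(-15 + 9\right) \left(-41\right) = \left(-30\right) \left(-6\right) \left(-41\right) = 180 \left(-41\right) = -7380$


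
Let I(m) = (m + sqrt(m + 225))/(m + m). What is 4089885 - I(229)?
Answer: 8179769/2 - sqrt(454)/458 ≈ 4.0899e+6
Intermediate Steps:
I(m) = (m + sqrt(225 + m))/(2*m) (I(m) = (m + sqrt(225 + m))/((2*m)) = (m + sqrt(225 + m))*(1/(2*m)) = (m + sqrt(225 + m))/(2*m))
4089885 - I(229) = 4089885 - (229 + sqrt(225 + 229))/(2*229) = 4089885 - (229 + sqrt(454))/(2*229) = 4089885 - (1/2 + sqrt(454)/458) = 4089885 + (-1/2 - sqrt(454)/458) = 8179769/2 - sqrt(454)/458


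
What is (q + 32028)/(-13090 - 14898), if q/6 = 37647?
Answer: -128955/13994 ≈ -9.2150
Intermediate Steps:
q = 225882 (q = 6*37647 = 225882)
(q + 32028)/(-13090 - 14898) = (225882 + 32028)/(-13090 - 14898) = 257910/(-27988) = 257910*(-1/27988) = -128955/13994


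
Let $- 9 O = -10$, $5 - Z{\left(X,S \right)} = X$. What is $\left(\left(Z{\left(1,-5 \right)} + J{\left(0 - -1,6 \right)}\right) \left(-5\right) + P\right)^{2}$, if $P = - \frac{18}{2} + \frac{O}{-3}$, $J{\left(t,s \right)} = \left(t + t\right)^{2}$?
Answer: $\frac{1776889}{729} \approx 2437.4$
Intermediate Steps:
$Z{\left(X,S \right)} = 5 - X$
$O = \frac{10}{9}$ ($O = \left(- \frac{1}{9}\right) \left(-10\right) = \frac{10}{9} \approx 1.1111$)
$J{\left(t,s \right)} = 4 t^{2}$ ($J{\left(t,s \right)} = \left(2 t\right)^{2} = 4 t^{2}$)
$P = - \frac{253}{27}$ ($P = - \frac{18}{2} + \frac{10}{9 \left(-3\right)} = \left(-18\right) \frac{1}{2} + \frac{10}{9} \left(- \frac{1}{3}\right) = -9 - \frac{10}{27} = - \frac{253}{27} \approx -9.3704$)
$\left(\left(Z{\left(1,-5 \right)} + J{\left(0 - -1,6 \right)}\right) \left(-5\right) + P\right)^{2} = \left(\left(\left(5 - 1\right) + 4 \left(0 - -1\right)^{2}\right) \left(-5\right) - \frac{253}{27}\right)^{2} = \left(\left(\left(5 - 1\right) + 4 \left(0 + 1\right)^{2}\right) \left(-5\right) - \frac{253}{27}\right)^{2} = \left(\left(4 + 4 \cdot 1^{2}\right) \left(-5\right) - \frac{253}{27}\right)^{2} = \left(\left(4 + 4 \cdot 1\right) \left(-5\right) - \frac{253}{27}\right)^{2} = \left(\left(4 + 4\right) \left(-5\right) - \frac{253}{27}\right)^{2} = \left(8 \left(-5\right) - \frac{253}{27}\right)^{2} = \left(-40 - \frac{253}{27}\right)^{2} = \left(- \frac{1333}{27}\right)^{2} = \frac{1776889}{729}$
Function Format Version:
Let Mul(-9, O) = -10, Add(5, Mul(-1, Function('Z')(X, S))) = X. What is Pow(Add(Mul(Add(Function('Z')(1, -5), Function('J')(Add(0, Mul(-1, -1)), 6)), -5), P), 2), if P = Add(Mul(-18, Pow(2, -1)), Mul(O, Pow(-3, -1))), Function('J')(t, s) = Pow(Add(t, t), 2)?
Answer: Rational(1776889, 729) ≈ 2437.4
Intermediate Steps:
Function('Z')(X, S) = Add(5, Mul(-1, X))
O = Rational(10, 9) (O = Mul(Rational(-1, 9), -10) = Rational(10, 9) ≈ 1.1111)
Function('J')(t, s) = Mul(4, Pow(t, 2)) (Function('J')(t, s) = Pow(Mul(2, t), 2) = Mul(4, Pow(t, 2)))
P = Rational(-253, 27) (P = Add(Mul(-18, Pow(2, -1)), Mul(Rational(10, 9), Pow(-3, -1))) = Add(Mul(-18, Rational(1, 2)), Mul(Rational(10, 9), Rational(-1, 3))) = Add(-9, Rational(-10, 27)) = Rational(-253, 27) ≈ -9.3704)
Pow(Add(Mul(Add(Function('Z')(1, -5), Function('J')(Add(0, Mul(-1, -1)), 6)), -5), P), 2) = Pow(Add(Mul(Add(Add(5, Mul(-1, 1)), Mul(4, Pow(Add(0, Mul(-1, -1)), 2))), -5), Rational(-253, 27)), 2) = Pow(Add(Mul(Add(Add(5, -1), Mul(4, Pow(Add(0, 1), 2))), -5), Rational(-253, 27)), 2) = Pow(Add(Mul(Add(4, Mul(4, Pow(1, 2))), -5), Rational(-253, 27)), 2) = Pow(Add(Mul(Add(4, Mul(4, 1)), -5), Rational(-253, 27)), 2) = Pow(Add(Mul(Add(4, 4), -5), Rational(-253, 27)), 2) = Pow(Add(Mul(8, -5), Rational(-253, 27)), 2) = Pow(Add(-40, Rational(-253, 27)), 2) = Pow(Rational(-1333, 27), 2) = Rational(1776889, 729)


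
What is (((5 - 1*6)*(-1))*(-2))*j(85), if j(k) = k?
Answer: -170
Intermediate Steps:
(((5 - 1*6)*(-1))*(-2))*j(85) = (((5 - 1*6)*(-1))*(-2))*85 = (((5 - 6)*(-1))*(-2))*85 = (-1*(-1)*(-2))*85 = (1*(-2))*85 = -2*85 = -170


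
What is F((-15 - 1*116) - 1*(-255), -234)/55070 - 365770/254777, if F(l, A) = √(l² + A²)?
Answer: -365770/254777 + √17533/27535 ≈ -1.4308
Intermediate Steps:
F(l, A) = √(A² + l²)
F((-15 - 1*116) - 1*(-255), -234)/55070 - 365770/254777 = √((-234)² + ((-15 - 1*116) - 1*(-255))²)/55070 - 365770/254777 = √(54756 + ((-15 - 116) + 255)²)*(1/55070) - 365770*1/254777 = √(54756 + (-131 + 255)²)*(1/55070) - 365770/254777 = √(54756 + 124²)*(1/55070) - 365770/254777 = √(54756 + 15376)*(1/55070) - 365770/254777 = √70132*(1/55070) - 365770/254777 = (2*√17533)*(1/55070) - 365770/254777 = √17533/27535 - 365770/254777 = -365770/254777 + √17533/27535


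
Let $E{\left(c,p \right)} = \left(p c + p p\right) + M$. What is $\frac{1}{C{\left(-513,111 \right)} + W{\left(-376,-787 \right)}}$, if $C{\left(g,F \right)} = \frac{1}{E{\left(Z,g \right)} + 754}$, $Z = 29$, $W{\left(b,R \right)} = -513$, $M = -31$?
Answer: $- \frac{249015}{127744694} \approx -0.0019493$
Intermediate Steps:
$E{\left(c,p \right)} = -31 + p^{2} + c p$ ($E{\left(c,p \right)} = \left(p c + p p\right) - 31 = \left(c p + p^{2}\right) - 31 = \left(p^{2} + c p\right) - 31 = -31 + p^{2} + c p$)
$C{\left(g,F \right)} = \frac{1}{723 + g^{2} + 29 g}$ ($C{\left(g,F \right)} = \frac{1}{\left(-31 + g^{2} + 29 g\right) + 754} = \frac{1}{723 + g^{2} + 29 g}$)
$\frac{1}{C{\left(-513,111 \right)} + W{\left(-376,-787 \right)}} = \frac{1}{\frac{1}{723 + \left(-513\right)^{2} + 29 \left(-513\right)} - 513} = \frac{1}{\frac{1}{723 + 263169 - 14877} - 513} = \frac{1}{\frac{1}{249015} - 513} = \frac{1}{- \frac{127744694}{249015}} = - \frac{249015}{127744694}$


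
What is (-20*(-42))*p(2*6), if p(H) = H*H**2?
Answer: 1451520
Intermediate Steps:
p(H) = H**3
(-20*(-42))*p(2*6) = (-20*(-42))*(2*6)**3 = 840*12**3 = 840*1728 = 1451520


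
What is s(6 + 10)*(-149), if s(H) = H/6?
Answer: -1192/3 ≈ -397.33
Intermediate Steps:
s(H) = H/6 (s(H) = H*(⅙) = H/6)
s(6 + 10)*(-149) = ((6 + 10)/6)*(-149) = ((⅙)*16)*(-149) = (8/3)*(-149) = -1192/3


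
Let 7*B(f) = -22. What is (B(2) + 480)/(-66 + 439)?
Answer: 3338/2611 ≈ 1.2784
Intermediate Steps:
B(f) = -22/7 (B(f) = (1/7)*(-22) = -22/7)
(B(2) + 480)/(-66 + 439) = (-22/7 + 480)/(-66 + 439) = (3338/7)/373 = (1/373)*(3338/7) = 3338/2611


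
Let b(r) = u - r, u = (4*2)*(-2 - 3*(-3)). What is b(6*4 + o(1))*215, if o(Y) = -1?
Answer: 7095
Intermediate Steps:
u = 56 (u = 8*(-2 + 9) = 8*7 = 56)
b(r) = 56 - r
b(6*4 + o(1))*215 = (56 - (6*4 - 1))*215 = (56 - (24 - 1))*215 = (56 - 1*23)*215 = (56 - 23)*215 = 33*215 = 7095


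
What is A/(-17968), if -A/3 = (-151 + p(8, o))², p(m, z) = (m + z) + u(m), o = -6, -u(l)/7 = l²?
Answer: 1069227/17968 ≈ 59.507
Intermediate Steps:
u(l) = -7*l²
p(m, z) = m + z - 7*m² (p(m, z) = (m + z) - 7*m² = m + z - 7*m²)
A = -1069227 (A = -3*(-151 + (8 - 6 - 7*8²))² = -3*(-151 + (8 - 6 - 7*64))² = -3*(-151 + (8 - 6 - 448))² = -3*(-151 - 446)² = -3*(-597)² = -3*356409 = -1069227)
A/(-17968) = -1069227/(-17968) = -1069227*(-1/17968) = 1069227/17968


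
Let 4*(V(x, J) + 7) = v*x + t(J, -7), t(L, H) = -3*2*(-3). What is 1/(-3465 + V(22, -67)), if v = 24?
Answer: -2/6671 ≈ -0.00029981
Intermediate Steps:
t(L, H) = 18 (t(L, H) = -6*(-3) = 18)
V(x, J) = -5/2 + 6*x (V(x, J) = -7 + (24*x + 18)/4 = -7 + (18 + 24*x)/4 = -7 + (9/2 + 6*x) = -5/2 + 6*x)
1/(-3465 + V(22, -67)) = 1/(-3465 + (-5/2 + 6*22)) = 1/(-3465 + (-5/2 + 132)) = 1/(-3465 + 259/2) = 1/(-6671/2) = -2/6671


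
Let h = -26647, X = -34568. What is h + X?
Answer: -61215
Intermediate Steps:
h + X = -26647 - 34568 = -61215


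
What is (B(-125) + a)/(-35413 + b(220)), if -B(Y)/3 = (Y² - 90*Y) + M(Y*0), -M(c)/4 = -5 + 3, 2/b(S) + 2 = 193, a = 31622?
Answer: 9364157/6763881 ≈ 1.3844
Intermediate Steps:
b(S) = 2/191 (b(S) = 2/(-2 + 193) = 2/191)
M(c) = 8 (M(c) = -4*(-5 + 3) = -4*(-2) = 8)
B(Y) = -24 - 3*Y² + 270*Y (B(Y) = -3*((Y² - 90*Y) + 8) = -3*(8 + Y² - 90*Y) = -24 - 3*Y² + 270*Y)
(B(-125) + a)/(-35413 + b(220)) = ((-24 - 3*(-125)² + 270*(-125)) + 31622)/(-35413 + 2/191) = ((-24 - 3*15625 - 33750) + 31622)/(-6763881/191) = ((-24 - 46875 - 33750) + 31622)*(-191/6763881) = (-80649 + 31622)*(-191/6763881) = -49027*(-191/6763881) = 9364157/6763881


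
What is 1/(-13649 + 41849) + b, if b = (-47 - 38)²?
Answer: 203745001/28200 ≈ 7225.0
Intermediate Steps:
b = 7225 (b = (-85)² = 7225)
1/(-13649 + 41849) + b = 1/(-13649 + 41849) + 7225 = 1/28200 + 7225 = 203745001/28200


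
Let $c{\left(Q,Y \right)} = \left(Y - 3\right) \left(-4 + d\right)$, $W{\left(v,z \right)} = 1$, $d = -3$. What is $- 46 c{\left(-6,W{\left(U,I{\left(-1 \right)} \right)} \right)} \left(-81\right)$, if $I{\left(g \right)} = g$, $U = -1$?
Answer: $52164$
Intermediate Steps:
$c{\left(Q,Y \right)} = 21 - 7 Y$ ($c{\left(Q,Y \right)} = \left(Y - 3\right) \left(-4 - 3\right) = \left(-3 + Y\right) \left(-7\right) = 21 - 7 Y$)
$- 46 c{\left(-6,W{\left(U,I{\left(-1 \right)} \right)} \right)} \left(-81\right) = - 46 \left(21 - 7\right) \left(-81\right) = \left(-46\right) 14 \left(-81\right) = \left(-644\right) \left(-81\right) = 52164$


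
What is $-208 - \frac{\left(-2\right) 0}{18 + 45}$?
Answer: $-208$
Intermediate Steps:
$-208 - \frac{\left(-2\right) 0}{18 + 45} = -208 - \frac{0}{63} = -208 - 0 \cdot \frac{1}{63} = -208 - 0 = -208 + 0 = -208$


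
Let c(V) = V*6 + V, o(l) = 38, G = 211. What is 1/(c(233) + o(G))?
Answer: 1/1669 ≈ 0.00059916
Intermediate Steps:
c(V) = 7*V (c(V) = 6*V + V = 7*V)
1/(c(233) + o(G)) = 1/(7*233 + 38) = 1/(1631 + 38) = 1/1669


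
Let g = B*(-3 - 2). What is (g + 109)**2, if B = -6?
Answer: 19321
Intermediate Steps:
g = 30 (g = -6*(-3 - 2) = -6*(-5) = 30)
(g + 109)**2 = (30 + 109)**2 = 139**2 = 19321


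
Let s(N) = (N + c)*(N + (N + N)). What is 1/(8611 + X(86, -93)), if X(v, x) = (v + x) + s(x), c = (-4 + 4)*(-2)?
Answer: 1/34551 ≈ 2.8943e-5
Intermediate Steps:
c = 0 (c = 0*(-2) = 0)
s(N) = 3*N² (s(N) = (N + 0)*(N + (N + N)) = N*(N + 2*N) = N*(3*N) = 3*N²)
X(v, x) = v + x + 3*x² (X(v, x) = (v + x) + 3*x² = v + x + 3*x²)
1/(8611 + X(86, -93)) = 1/(8611 + (86 - 93 + 3*(-93)²)) = 1/(8611 + (86 - 93 + 3*8649)) = 1/(8611 + (86 - 93 + 25947)) = 1/(8611 + 25940) = 1/34551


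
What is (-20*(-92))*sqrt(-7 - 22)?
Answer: 1840*I*sqrt(29) ≈ 9908.7*I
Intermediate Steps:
(-20*(-92))*sqrt(-7 - 22) = 1840*sqrt(-29) = 1840*(I*sqrt(29)) = 1840*I*sqrt(29)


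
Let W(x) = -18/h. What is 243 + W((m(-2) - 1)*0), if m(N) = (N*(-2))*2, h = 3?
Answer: 237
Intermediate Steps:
m(N) = -4*N (m(N) = -2*N*2 = -4*N)
W(x) = -6 (W(x) = -18/3 = -18*⅓ = -6)
243 + W((m(-2) - 1)*0) = 243 - 6 = 237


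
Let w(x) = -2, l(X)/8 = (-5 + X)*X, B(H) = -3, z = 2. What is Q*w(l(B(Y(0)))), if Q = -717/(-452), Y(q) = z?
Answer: -717/226 ≈ -3.1726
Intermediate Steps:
Y(q) = 2
l(X) = 8*X*(-5 + X) (l(X) = 8*((-5 + X)*X) = 8*(X*(-5 + X)) = 8*X*(-5 + X))
Q = 717/452 (Q = -717*(-1/452) = 717/452 ≈ 1.5863)
Q*w(l(B(Y(0)))) = (717/452)*(-2) = -717/226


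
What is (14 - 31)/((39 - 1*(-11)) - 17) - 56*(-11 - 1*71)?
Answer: 151519/33 ≈ 4591.5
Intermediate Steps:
(14 - 31)/((39 - 1*(-11)) - 17) - 56*(-11 - 1*71) = -17/((39 + 11) - 17) - 56*(-11 - 71) = -17/(50 - 17) - 56*(-82) = -17/33 + 4592 = 151519/33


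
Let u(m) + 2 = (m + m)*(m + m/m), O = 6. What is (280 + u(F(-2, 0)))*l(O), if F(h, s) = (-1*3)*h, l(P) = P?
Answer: 2172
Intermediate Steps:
F(h, s) = -3*h
u(m) = -2 + 2*m*(1 + m) (u(m) = -2 + (m + m)*(m + m/m) = -2 + (2*m)*(m + 1) = -2 + (2*m)*(1 + m) = -2 + 2*m*(1 + m))
(280 + u(F(-2, 0)))*l(O) = (280 + (-2 + 2*(-3*(-2)) + 2*(-3*(-2))**2))*6 = (280 + (-2 + 2*6 + 2*6**2))*6 = (280 + (-2 + 12 + 2*36))*6 = (280 + (-2 + 12 + 72))*6 = (280 + 82)*6 = 362*6 = 2172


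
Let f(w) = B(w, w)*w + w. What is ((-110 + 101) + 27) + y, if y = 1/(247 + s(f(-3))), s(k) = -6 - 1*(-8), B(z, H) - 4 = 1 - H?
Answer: 4483/249 ≈ 18.004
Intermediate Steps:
B(z, H) = 5 - H (B(z, H) = 4 + (1 - H) = 5 - H)
f(w) = w + w*(5 - w) (f(w) = (5 - w)*w + w = w*(5 - w) + w = w + w*(5 - w))
s(k) = 2 (s(k) = -6 + 8 = 2)
y = 1/249 (y = 1/(247 + 2) = 1/249 ≈ 0.0040161)
((-110 + 101) + 27) + y = ((-110 + 101) + 27) + 1/249 = (-9 + 27) + 1/249 = 18 + 1/249 = 4483/249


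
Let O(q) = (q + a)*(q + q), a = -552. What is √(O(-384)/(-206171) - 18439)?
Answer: I*√783925213213807/206171 ≈ 135.8*I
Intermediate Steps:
O(q) = 2*q*(-552 + q) (O(q) = (q - 552)*(q + q) = (-552 + q)*(2*q) = 2*q*(-552 + q))
√(O(-384)/(-206171) - 18439) = √((2*(-384)*(-552 - 384))/(-206171) - 18439) = √((2*(-384)*(-936))*(-1/206171) - 18439) = √(718848*(-1/206171) - 18439) = √(-718848/206171 - 18439) = √(-3802305917/206171) = I*√783925213213807/206171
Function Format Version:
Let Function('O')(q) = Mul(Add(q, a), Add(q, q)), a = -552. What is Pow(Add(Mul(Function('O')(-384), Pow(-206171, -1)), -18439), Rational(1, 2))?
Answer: Mul(Rational(1, 206171), I, Pow(783925213213807, Rational(1, 2))) ≈ Mul(135.80, I)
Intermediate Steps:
Function('O')(q) = Mul(2, q, Add(-552, q)) (Function('O')(q) = Mul(Add(q, -552), Add(q, q)) = Mul(Add(-552, q), Mul(2, q)) = Mul(2, q, Add(-552, q)))
Pow(Add(Mul(Function('O')(-384), Pow(-206171, -1)), -18439), Rational(1, 2)) = Pow(Add(Mul(Mul(2, -384, Add(-552, -384)), Pow(-206171, -1)), -18439), Rational(1, 2)) = Pow(Add(Mul(Mul(2, -384, -936), Rational(-1, 206171)), -18439), Rational(1, 2)) = Pow(Add(Mul(718848, Rational(-1, 206171)), -18439), Rational(1, 2)) = Pow(Add(Rational(-718848, 206171), -18439), Rational(1, 2)) = Pow(Rational(-3802305917, 206171), Rational(1, 2)) = Mul(Rational(1, 206171), I, Pow(783925213213807, Rational(1, 2)))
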